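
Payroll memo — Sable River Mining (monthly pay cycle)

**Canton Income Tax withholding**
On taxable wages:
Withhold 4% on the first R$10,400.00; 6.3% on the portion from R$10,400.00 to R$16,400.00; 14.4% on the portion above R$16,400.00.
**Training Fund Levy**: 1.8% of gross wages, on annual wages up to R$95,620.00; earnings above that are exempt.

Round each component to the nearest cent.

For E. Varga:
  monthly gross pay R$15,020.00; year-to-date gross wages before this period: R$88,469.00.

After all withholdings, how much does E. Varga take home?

R$14,184.22

Canton Income Tax: taxable = R$15,020.00
  R$416.00 + 6.3% × (R$15,020.00 − R$10,400.00) = R$416.00 + 6.3% × R$4,620.00 = R$707.06
Training Fund Levy: cap R$95,620.00 − YTD R$88,469.00 = R$7,151.00 subject; 1.8% × R$7,151.00 = R$128.72
Total withheld: R$707.06 + R$128.72 = R$835.78
Net pay: R$15,020.00 − R$835.78 = R$14,184.22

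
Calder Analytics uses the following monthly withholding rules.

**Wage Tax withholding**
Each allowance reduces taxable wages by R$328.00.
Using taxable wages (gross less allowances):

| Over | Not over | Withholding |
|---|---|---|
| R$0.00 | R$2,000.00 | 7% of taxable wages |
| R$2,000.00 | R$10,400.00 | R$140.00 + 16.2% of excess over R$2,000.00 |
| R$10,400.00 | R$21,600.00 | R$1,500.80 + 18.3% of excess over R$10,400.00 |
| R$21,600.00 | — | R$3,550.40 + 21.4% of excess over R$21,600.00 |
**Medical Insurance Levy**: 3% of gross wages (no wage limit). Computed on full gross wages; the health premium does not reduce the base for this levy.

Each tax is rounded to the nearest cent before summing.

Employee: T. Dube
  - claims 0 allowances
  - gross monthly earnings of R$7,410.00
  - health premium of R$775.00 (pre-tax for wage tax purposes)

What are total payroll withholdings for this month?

Wage Tax: taxable = R$7,410.00 − R$775.00 = R$6,635.00
  R$140.00 + 16.2% × (R$6,635.00 − R$2,000.00) = R$140.00 + 16.2% × R$4,635.00 = R$890.87
Medical Insurance Levy: 3% × R$7,410.00 = R$222.30
Total: R$890.87 + R$222.30 = R$1,113.17

R$1,113.17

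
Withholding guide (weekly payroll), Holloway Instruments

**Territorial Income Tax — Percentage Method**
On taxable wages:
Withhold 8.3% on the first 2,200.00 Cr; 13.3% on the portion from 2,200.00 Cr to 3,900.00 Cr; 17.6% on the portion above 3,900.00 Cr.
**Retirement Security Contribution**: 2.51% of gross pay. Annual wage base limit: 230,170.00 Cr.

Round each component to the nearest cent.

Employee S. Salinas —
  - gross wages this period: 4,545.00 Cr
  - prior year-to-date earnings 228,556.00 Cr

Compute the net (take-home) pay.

3,982.27 Cr

Territorial Income Tax: taxable = 4,545.00 Cr
  408.70 Cr + 17.6% × (4,545.00 Cr − 3,900.00 Cr) = 408.70 Cr + 17.6% × 645.00 Cr = 522.22 Cr
Retirement Security Contribution: cap 230,170.00 Cr − YTD 228,556.00 Cr = 1,614.00 Cr subject; 2.51% × 1,614.00 Cr = 40.51 Cr
Total withheld: 522.22 Cr + 40.51 Cr = 562.73 Cr
Net pay: 4,545.00 Cr − 562.73 Cr = 3,982.27 Cr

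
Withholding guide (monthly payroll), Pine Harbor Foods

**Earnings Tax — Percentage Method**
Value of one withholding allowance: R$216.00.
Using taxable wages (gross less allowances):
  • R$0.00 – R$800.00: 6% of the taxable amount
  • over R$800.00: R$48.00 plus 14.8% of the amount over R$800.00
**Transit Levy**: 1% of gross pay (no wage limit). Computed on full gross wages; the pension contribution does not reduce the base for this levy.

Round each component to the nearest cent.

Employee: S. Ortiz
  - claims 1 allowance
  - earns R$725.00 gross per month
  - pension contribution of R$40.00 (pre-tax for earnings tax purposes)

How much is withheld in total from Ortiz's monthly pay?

Earnings Tax: taxable = R$725.00 − R$40.00 − 1×R$216.00 = R$469.00
  6% × R$469.00 = R$28.14
Transit Levy: 1% × R$725.00 = R$7.25
Total: R$28.14 + R$7.25 = R$35.39

R$35.39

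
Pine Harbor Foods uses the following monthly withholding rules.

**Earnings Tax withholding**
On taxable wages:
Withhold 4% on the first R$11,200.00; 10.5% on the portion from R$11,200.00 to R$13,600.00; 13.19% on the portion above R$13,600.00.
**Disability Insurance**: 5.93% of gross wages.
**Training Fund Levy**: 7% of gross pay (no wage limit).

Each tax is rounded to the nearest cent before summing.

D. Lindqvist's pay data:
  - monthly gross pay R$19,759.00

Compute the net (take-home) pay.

R$15,691.79

Earnings Tax: taxable = R$19,759.00
  R$700.00 + 13.19% × (R$19,759.00 − R$13,600.00) = R$700.00 + 13.19% × R$6,159.00 = R$1,512.37
Disability Insurance: 5.93% × R$19,759.00 = R$1,171.71
Training Fund Levy: 7% × R$19,759.00 = R$1,383.13
Total withheld: R$1,512.37 + R$1,171.71 + R$1,383.13 = R$4,067.21
Net pay: R$19,759.00 − R$4,067.21 = R$15,691.79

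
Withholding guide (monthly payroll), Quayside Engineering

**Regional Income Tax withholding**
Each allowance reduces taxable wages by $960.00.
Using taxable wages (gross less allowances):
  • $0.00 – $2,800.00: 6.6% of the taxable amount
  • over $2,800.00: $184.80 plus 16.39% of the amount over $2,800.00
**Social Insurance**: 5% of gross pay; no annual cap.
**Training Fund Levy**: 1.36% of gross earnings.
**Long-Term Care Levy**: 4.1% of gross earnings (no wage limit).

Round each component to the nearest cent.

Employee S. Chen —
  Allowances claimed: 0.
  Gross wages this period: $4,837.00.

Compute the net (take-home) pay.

$3,812.39

Regional Income Tax: taxable = $4,837.00
  $184.80 + 16.39% × ($4,837.00 − $2,800.00) = $184.80 + 16.39% × $2,037.00 = $518.66
Social Insurance: 5% × $4,837.00 = $241.85
Training Fund Levy: 1.36% × $4,837.00 = $65.78
Long-Term Care Levy: 4.1% × $4,837.00 = $198.32
Total withheld: $518.66 + $241.85 + $65.78 + $198.32 = $1,024.61
Net pay: $4,837.00 − $1,024.61 = $3,812.39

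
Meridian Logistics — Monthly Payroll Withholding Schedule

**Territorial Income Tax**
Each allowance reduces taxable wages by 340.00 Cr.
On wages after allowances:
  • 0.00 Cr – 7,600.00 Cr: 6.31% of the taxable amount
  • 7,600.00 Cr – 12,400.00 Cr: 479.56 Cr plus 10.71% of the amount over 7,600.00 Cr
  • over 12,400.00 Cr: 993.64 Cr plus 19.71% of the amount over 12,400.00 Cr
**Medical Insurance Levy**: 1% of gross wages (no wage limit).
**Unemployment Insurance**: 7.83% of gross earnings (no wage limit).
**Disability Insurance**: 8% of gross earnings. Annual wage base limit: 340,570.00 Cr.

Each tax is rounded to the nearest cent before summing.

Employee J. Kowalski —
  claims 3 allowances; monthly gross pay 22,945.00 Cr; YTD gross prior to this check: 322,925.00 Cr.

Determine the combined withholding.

Territorial Income Tax: taxable = 22,945.00 Cr − 3×340.00 Cr = 21,925.00 Cr
  993.64 Cr + 19.71% × (21,925.00 Cr − 12,400.00 Cr) = 993.64 Cr + 19.71% × 9,525.00 Cr = 2,871.02 Cr
Medical Insurance Levy: 1% × 22,945.00 Cr = 229.45 Cr
Unemployment Insurance: 7.83% × 22,945.00 Cr = 1,796.59 Cr
Disability Insurance: cap 340,570.00 Cr − YTD 322,925.00 Cr = 17,645.00 Cr subject; 8% × 17,645.00 Cr = 1,411.60 Cr
Total: 2,871.02 Cr + 229.45 Cr + 1,796.59 Cr + 1,411.60 Cr = 6,308.66 Cr

6,308.66 Cr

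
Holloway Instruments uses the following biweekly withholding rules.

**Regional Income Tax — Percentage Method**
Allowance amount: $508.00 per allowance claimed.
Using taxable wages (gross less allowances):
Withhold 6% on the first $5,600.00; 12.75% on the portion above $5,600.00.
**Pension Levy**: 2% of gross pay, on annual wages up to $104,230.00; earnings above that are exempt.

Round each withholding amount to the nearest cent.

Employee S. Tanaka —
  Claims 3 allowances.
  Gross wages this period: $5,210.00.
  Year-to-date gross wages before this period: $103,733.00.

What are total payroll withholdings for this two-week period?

$231.10

Regional Income Tax: taxable = $5,210.00 − 3×$508.00 = $3,686.00
  6% × $3,686.00 = $221.16
Pension Levy: cap $104,230.00 − YTD $103,733.00 = $497.00 subject; 2% × $497.00 = $9.94
Total: $221.16 + $9.94 = $231.10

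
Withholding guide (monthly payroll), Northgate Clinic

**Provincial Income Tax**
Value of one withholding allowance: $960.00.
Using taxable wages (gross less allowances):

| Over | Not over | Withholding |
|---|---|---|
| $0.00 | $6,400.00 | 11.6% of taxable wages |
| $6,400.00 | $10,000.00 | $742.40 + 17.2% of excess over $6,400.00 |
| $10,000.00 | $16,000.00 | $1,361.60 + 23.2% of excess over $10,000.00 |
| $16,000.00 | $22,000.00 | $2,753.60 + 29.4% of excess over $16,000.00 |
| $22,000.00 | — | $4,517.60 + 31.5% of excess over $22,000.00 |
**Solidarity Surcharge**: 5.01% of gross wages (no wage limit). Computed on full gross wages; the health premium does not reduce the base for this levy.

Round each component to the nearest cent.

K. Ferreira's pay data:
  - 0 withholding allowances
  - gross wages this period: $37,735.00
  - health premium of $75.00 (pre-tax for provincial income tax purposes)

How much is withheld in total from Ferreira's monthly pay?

Provincial Income Tax: taxable = $37,735.00 − $75.00 = $37,660.00
  $4,517.60 + 31.5% × ($37,660.00 − $22,000.00) = $4,517.60 + 31.5% × $15,660.00 = $9,450.50
Solidarity Surcharge: 5.01% × $37,735.00 = $1,890.52
Total: $9,450.50 + $1,890.52 = $11,341.02

$11,341.02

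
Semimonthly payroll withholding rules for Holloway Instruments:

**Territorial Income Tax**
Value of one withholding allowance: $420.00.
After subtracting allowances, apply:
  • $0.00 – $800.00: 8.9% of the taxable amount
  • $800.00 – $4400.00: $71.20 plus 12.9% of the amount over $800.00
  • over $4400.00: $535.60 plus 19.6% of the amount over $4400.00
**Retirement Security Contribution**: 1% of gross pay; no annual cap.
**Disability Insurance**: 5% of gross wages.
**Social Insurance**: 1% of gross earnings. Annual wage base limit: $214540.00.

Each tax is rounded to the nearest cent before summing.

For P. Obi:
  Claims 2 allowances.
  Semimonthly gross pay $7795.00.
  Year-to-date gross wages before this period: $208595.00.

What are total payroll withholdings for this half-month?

Territorial Income Tax: taxable = $7795.00 − 2×$420.00 = $6955.00
  $535.60 + 19.6% × ($6955.00 − $4400.00) = $535.60 + 19.6% × $2555.00 = $1036.38
Retirement Security Contribution: 1% × $7795.00 = $77.95
Disability Insurance: 5% × $7795.00 = $389.75
Social Insurance: cap $214540.00 − YTD $208595.00 = $5945.00 subject; 1% × $5945.00 = $59.45
Total: $1036.38 + $77.95 + $389.75 + $59.45 = $1563.53

$1563.53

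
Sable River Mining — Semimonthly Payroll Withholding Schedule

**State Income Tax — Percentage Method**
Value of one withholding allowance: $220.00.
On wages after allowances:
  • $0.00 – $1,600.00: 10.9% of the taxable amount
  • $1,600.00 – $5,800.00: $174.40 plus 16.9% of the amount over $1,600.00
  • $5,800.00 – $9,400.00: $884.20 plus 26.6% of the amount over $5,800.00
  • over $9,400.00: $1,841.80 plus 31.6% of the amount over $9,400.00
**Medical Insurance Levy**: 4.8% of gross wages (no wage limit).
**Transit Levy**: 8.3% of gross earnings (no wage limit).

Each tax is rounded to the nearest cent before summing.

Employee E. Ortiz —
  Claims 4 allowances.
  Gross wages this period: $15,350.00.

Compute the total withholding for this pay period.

State Income Tax: taxable = $15,350.00 − 4×$220.00 = $14,470.00
  $1,841.80 + 31.6% × ($14,470.00 − $9,400.00) = $1,841.80 + 31.6% × $5,070.00 = $3,443.92
Medical Insurance Levy: 4.8% × $15,350.00 = $736.80
Transit Levy: 8.3% × $15,350.00 = $1,274.05
Total: $3,443.92 + $736.80 + $1,274.05 = $5,454.77

$5,454.77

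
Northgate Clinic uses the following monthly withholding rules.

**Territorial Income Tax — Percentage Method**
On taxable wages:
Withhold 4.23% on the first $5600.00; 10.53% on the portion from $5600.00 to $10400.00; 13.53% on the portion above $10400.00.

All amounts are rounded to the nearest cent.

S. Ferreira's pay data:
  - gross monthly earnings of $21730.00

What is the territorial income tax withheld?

$2275.27

Territorial Income Tax: taxable = $21730.00
  $742.32 + 13.53% × ($21730.00 − $10400.00) = $742.32 + 13.53% × $11330.00 = $2275.27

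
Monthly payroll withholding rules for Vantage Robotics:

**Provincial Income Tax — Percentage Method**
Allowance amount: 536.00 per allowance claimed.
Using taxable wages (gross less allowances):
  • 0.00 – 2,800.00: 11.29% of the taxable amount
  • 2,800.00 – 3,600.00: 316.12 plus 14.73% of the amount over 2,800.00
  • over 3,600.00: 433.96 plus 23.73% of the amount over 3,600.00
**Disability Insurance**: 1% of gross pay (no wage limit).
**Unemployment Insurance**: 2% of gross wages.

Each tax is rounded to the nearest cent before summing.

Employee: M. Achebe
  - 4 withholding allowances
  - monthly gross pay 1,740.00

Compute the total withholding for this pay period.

Provincial Income Tax: taxable = 1,740.00 − 4×536.00 = -404.00
  Taxable ≤ 0 → 0.00
Disability Insurance: 1% × 1,740.00 = 17.40
Unemployment Insurance: 2% × 1,740.00 = 34.80
Total: 0.00 + 17.40 + 34.80 = 52.20

52.20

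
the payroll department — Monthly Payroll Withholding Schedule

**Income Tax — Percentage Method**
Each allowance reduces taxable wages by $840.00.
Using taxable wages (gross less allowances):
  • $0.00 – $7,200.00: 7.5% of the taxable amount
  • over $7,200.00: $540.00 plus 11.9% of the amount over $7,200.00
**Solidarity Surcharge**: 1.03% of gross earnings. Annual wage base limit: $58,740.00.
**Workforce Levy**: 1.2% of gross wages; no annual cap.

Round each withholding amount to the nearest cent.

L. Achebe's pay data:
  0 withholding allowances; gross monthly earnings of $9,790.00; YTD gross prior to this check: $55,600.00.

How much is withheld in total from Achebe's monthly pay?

$998.03

Income Tax: taxable = $9,790.00
  $540.00 + 11.9% × ($9,790.00 − $7,200.00) = $540.00 + 11.9% × $2,590.00 = $848.21
Solidarity Surcharge: cap $58,740.00 − YTD $55,600.00 = $3,140.00 subject; 1.03% × $3,140.00 = $32.34
Workforce Levy: 1.2% × $9,790.00 = $117.48
Total: $848.21 + $32.34 + $117.48 = $998.03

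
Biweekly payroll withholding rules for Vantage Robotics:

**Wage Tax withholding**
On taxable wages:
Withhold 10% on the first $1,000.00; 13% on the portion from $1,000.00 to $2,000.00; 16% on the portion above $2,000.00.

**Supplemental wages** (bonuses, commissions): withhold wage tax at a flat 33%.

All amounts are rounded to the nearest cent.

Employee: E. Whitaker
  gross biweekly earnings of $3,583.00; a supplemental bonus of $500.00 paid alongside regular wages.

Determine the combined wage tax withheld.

$648.28

Wage Tax: taxable = $3,583.00
  $230.00 + 16% × ($3,583.00 − $2,000.00) = $230.00 + 16% × $1,583.00 = $483.28
Supplemental (33% flat on bonus): 33% × $500.00 = $165.00
Total wage tax: $483.28 + $165.00 = $648.28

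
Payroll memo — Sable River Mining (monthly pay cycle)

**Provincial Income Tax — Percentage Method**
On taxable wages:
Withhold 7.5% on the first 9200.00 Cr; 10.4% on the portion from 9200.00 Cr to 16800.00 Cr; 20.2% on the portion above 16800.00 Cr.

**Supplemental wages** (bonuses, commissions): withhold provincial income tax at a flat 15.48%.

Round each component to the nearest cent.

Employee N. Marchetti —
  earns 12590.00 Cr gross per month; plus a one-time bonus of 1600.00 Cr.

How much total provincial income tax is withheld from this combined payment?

1290.24 Cr

Provincial Income Tax: taxable = 12590.00 Cr
  690.00 Cr + 10.4% × (12590.00 Cr − 9200.00 Cr) = 690.00 Cr + 10.4% × 3390.00 Cr = 1042.56 Cr
Supplemental (15.48% flat on bonus): 15.48% × 1600.00 Cr = 247.68 Cr
Total provincial income tax: 1042.56 Cr + 247.68 Cr = 1290.24 Cr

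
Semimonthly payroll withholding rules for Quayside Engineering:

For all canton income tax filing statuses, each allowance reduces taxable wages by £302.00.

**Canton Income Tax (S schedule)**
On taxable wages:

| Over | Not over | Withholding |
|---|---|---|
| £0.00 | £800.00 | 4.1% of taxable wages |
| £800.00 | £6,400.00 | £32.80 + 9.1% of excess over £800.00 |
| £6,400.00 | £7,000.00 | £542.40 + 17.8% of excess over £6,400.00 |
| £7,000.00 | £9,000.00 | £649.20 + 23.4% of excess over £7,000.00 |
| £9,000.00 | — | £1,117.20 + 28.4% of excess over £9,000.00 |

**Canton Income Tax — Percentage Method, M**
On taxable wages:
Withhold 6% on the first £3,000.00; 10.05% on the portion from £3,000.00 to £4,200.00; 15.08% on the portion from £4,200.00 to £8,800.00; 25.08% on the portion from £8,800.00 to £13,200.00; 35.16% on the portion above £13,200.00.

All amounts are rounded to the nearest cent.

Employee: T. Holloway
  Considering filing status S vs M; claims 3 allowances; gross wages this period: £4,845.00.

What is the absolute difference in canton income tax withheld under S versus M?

£44.08

Canton Income Tax (S): taxable = £4,845.00 − 3×£302.00 = £3,939.00
  £32.80 + 9.1% × (£3,939.00 − £800.00) = £32.80 + 9.1% × £3,139.00 = £318.45
Canton Income Tax (M): taxable = £4,845.00 − 3×£302.00 = £3,939.00
  £180.00 + 10.05% × (£3,939.00 − £3,000.00) = £180.00 + 10.05% × £939.00 = £274.37
Difference: |£318.45 − £274.37| = £44.08 (higher under S)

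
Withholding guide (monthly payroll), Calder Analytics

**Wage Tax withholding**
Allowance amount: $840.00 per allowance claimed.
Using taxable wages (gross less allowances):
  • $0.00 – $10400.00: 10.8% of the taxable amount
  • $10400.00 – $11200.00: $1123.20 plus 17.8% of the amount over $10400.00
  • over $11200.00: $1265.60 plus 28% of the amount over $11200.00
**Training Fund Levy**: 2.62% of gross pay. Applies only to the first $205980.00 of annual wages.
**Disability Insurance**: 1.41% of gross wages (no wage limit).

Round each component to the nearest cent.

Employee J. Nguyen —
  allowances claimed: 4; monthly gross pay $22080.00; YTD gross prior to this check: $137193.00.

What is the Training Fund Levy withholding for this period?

Training Fund Levy: 2.62% × $22080.00 = $578.50

$578.50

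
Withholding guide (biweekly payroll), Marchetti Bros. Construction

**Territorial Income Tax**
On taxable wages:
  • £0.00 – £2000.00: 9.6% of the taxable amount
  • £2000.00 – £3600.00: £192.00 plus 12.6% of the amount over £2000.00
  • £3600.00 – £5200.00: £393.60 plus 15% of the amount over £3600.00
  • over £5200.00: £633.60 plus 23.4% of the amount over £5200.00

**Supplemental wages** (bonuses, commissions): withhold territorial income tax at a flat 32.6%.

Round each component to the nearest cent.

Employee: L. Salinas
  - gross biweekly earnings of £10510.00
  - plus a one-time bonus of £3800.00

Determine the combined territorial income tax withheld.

Territorial Income Tax: taxable = £10510.00
  £633.60 + 23.4% × (£10510.00 − £5200.00) = £633.60 + 23.4% × £5310.00 = £1876.14
Supplemental (32.6% flat on bonus): 32.6% × £3800.00 = £1238.80
Total territorial income tax: £1876.14 + £1238.80 = £3114.94

£3114.94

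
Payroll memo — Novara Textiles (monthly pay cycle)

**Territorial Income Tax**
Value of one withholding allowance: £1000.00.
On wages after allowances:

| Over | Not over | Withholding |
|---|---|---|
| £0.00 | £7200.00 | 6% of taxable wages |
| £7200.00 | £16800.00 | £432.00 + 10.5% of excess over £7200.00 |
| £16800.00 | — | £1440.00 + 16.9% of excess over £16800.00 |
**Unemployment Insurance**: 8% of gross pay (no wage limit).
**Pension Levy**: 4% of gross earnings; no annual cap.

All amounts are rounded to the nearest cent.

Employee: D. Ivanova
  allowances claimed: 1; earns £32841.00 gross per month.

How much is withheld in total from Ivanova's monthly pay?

Territorial Income Tax: taxable = £32841.00 − 1×£1000.00 = £31841.00
  £1440.00 + 16.9% × (£31841.00 − £16800.00) = £1440.00 + 16.9% × £15041.00 = £3981.93
Unemployment Insurance: 8% × £32841.00 = £2627.28
Pension Levy: 4% × £32841.00 = £1313.64
Total: £3981.93 + £2627.28 + £1313.64 = £7922.85

£7922.85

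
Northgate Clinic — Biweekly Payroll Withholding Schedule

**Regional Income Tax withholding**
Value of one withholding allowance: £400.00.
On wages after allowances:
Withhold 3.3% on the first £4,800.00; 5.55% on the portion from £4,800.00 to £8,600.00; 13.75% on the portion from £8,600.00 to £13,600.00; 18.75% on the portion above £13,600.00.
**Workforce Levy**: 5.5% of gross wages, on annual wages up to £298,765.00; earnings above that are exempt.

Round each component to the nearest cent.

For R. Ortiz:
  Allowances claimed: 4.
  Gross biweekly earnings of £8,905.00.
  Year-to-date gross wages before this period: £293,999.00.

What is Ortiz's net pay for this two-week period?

£8,345.44

Regional Income Tax: taxable = £8,905.00 − 4×£400.00 = £7,305.00
  £158.40 + 5.55% × (£7,305.00 − £4,800.00) = £158.40 + 5.55% × £2,505.00 = £297.43
Workforce Levy: cap £298,765.00 − YTD £293,999.00 = £4,766.00 subject; 5.5% × £4,766.00 = £262.13
Total withheld: £297.43 + £262.13 = £559.56
Net pay: £8,905.00 − £559.56 = £8,345.44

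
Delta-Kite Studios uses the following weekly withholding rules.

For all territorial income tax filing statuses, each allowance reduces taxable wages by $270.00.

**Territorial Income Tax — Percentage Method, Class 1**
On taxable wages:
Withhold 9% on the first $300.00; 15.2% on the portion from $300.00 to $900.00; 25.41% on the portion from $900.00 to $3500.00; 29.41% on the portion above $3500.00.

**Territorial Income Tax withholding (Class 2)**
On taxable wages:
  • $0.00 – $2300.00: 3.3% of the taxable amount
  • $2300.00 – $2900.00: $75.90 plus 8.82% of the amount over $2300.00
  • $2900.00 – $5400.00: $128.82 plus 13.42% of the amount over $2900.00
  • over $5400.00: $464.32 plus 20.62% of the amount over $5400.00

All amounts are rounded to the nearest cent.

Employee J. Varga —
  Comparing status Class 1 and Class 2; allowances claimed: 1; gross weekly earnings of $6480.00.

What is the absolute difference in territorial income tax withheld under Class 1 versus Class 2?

Territorial Income Tax (Class 1): taxable = $6480.00 − 1×$270.00 = $6210.00
  $778.86 + 29.41% × ($6210.00 − $3500.00) = $778.86 + 29.41% × $2710.00 = $1575.87
Territorial Income Tax (Class 2): taxable = $6480.00 − 1×$270.00 = $6210.00
  $464.32 + 20.62% × ($6210.00 − $5400.00) = $464.32 + 20.62% × $810.00 = $631.34
Difference: |$1575.87 − $631.34| = $944.53 (higher under Class 1)

$944.53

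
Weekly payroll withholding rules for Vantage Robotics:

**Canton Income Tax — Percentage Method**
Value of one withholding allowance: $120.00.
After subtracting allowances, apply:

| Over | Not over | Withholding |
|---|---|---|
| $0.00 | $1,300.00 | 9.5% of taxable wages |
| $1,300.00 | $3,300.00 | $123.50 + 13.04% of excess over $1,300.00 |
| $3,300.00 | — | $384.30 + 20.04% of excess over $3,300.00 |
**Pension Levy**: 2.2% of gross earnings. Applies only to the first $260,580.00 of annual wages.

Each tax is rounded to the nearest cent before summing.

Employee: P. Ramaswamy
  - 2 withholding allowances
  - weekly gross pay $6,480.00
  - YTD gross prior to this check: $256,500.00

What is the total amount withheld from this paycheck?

$1,063.24

Canton Income Tax: taxable = $6,480.00 − 2×$120.00 = $6,240.00
  $384.30 + 20.04% × ($6,240.00 − $3,300.00) = $384.30 + 20.04% × $2,940.00 = $973.48
Pension Levy: cap $260,580.00 − YTD $256,500.00 = $4,080.00 subject; 2.2% × $4,080.00 = $89.76
Total: $973.48 + $89.76 = $1,063.24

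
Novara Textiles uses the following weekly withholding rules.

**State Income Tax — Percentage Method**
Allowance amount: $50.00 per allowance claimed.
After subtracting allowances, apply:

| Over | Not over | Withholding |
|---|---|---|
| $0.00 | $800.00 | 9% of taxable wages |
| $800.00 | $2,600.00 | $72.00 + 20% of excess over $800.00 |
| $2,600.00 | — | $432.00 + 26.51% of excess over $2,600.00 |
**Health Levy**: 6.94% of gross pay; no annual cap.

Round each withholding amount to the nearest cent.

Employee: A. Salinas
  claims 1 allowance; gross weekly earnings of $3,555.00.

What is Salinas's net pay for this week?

State Income Tax: taxable = $3,555.00 − 1×$50.00 = $3,505.00
  $432.00 + 26.51% × ($3,505.00 − $2,600.00) = $432.00 + 26.51% × $905.00 = $671.92
Health Levy: 6.94% × $3,555.00 = $246.72
Total withheld: $671.92 + $246.72 = $918.64
Net pay: $3,555.00 − $918.64 = $2,636.36

$2,636.36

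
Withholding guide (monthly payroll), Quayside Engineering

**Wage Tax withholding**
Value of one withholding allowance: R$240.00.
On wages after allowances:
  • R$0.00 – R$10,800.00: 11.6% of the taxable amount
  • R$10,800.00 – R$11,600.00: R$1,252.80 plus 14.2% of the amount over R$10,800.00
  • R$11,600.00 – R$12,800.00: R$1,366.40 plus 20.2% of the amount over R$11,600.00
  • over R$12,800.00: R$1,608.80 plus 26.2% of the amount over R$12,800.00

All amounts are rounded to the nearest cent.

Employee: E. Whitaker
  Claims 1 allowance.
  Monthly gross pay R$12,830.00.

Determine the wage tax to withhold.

Wage Tax: taxable = R$12,830.00 − 1×R$240.00 = R$12,590.00
  R$1,366.40 + 20.2% × (R$12,590.00 − R$11,600.00) = R$1,366.40 + 20.2% × R$990.00 = R$1,566.38

R$1,566.38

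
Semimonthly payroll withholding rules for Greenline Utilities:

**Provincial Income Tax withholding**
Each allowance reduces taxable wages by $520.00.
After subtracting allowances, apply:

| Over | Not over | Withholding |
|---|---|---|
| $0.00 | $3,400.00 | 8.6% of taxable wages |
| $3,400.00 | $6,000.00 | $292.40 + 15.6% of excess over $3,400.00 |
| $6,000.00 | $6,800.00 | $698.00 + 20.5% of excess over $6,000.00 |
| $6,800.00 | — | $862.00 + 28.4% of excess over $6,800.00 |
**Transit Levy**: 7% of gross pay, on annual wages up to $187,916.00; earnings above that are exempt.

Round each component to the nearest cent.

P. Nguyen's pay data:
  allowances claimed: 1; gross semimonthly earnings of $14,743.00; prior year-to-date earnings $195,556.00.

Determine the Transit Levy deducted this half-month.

$0.00

Transit Levy: YTD $195,556.00 ≥ cap $187,916.00 → $0.00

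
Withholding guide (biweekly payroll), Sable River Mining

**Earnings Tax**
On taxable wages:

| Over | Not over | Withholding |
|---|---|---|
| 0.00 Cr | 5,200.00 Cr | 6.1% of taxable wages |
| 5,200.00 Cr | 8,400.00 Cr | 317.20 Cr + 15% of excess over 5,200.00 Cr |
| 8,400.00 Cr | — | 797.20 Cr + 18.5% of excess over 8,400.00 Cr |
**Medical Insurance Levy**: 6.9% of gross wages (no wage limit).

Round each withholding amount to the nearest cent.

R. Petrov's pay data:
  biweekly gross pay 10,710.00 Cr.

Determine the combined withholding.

Earnings Tax: taxable = 10,710.00 Cr
  797.20 Cr + 18.5% × (10,710.00 Cr − 8,400.00 Cr) = 797.20 Cr + 18.5% × 2,310.00 Cr = 1,224.55 Cr
Medical Insurance Levy: 6.9% × 10,710.00 Cr = 738.99 Cr
Total: 1,224.55 Cr + 738.99 Cr = 1,963.54 Cr

1,963.54 Cr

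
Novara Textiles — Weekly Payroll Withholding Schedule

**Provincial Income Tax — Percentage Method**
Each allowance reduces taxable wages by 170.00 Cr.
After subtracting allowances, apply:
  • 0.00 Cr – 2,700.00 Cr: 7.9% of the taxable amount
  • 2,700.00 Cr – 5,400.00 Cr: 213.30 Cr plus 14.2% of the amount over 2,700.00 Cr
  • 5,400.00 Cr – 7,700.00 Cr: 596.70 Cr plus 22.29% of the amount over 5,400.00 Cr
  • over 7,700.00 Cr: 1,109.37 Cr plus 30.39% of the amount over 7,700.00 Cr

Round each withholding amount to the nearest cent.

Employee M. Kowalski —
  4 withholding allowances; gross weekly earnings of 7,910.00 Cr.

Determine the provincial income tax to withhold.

1,004.61 Cr

Provincial Income Tax: taxable = 7,910.00 Cr − 4×170.00 Cr = 7,230.00 Cr
  596.70 Cr + 22.29% × (7,230.00 Cr − 5,400.00 Cr) = 596.70 Cr + 22.29% × 1,830.00 Cr = 1,004.61 Cr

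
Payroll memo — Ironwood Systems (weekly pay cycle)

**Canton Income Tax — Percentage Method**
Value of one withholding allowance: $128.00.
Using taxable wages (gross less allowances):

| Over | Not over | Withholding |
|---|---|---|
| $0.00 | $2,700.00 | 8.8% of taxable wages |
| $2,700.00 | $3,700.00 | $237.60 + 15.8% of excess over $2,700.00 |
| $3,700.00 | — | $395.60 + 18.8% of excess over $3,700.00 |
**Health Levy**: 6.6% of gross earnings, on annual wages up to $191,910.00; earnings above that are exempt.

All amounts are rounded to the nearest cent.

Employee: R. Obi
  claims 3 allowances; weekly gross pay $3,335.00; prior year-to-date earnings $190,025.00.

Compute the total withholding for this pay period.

Canton Income Tax: taxable = $3,335.00 − 3×$128.00 = $2,951.00
  $237.60 + 15.8% × ($2,951.00 − $2,700.00) = $237.60 + 15.8% × $251.00 = $277.26
Health Levy: cap $191,910.00 − YTD $190,025.00 = $1,885.00 subject; 6.6% × $1,885.00 = $124.41
Total: $277.26 + $124.41 = $401.67

$401.67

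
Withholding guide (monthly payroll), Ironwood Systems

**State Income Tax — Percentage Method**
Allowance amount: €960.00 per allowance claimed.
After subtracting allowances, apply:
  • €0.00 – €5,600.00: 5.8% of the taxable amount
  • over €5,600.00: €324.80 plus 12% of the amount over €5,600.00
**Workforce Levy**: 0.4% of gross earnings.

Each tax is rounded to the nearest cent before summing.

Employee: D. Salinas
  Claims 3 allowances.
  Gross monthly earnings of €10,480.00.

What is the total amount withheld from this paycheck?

€606.72

State Income Tax: taxable = €10,480.00 − 3×€960.00 = €7,600.00
  €324.80 + 12% × (€7,600.00 − €5,600.00) = €324.80 + 12% × €2,000.00 = €564.80
Workforce Levy: 0.4% × €10,480.00 = €41.92
Total: €564.80 + €41.92 = €606.72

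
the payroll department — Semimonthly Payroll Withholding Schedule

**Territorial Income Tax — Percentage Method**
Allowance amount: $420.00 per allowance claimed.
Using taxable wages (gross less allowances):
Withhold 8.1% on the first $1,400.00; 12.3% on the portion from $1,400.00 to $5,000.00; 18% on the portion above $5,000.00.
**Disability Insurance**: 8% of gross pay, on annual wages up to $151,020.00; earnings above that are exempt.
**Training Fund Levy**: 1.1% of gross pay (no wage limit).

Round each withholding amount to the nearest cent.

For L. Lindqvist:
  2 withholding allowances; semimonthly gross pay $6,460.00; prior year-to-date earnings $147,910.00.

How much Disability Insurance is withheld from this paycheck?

Disability Insurance: cap $151,020.00 − YTD $147,910.00 = $3,110.00 subject; 8% × $3,110.00 = $248.80

$248.80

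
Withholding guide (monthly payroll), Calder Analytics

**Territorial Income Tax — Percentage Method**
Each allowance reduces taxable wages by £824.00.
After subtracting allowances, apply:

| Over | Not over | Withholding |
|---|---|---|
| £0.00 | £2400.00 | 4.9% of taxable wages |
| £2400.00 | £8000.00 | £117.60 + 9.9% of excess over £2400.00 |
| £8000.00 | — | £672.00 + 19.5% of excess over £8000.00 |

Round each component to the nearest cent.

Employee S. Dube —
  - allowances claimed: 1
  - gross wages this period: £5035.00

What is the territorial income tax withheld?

Territorial Income Tax: taxable = £5035.00 − 1×£824.00 = £4211.00
  £117.60 + 9.9% × (£4211.00 − £2400.00) = £117.60 + 9.9% × £1811.00 = £296.89

£296.89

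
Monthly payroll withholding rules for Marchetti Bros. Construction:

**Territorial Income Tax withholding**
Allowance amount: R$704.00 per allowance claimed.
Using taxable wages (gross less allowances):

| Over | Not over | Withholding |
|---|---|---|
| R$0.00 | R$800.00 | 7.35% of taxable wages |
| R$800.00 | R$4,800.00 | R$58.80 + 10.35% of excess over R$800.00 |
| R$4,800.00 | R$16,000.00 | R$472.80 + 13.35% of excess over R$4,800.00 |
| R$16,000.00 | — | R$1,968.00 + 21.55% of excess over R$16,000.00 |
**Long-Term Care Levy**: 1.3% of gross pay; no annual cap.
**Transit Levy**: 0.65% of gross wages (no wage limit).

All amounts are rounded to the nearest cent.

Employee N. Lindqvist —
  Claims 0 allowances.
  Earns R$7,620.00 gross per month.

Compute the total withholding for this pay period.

Territorial Income Tax: taxable = R$7,620.00
  R$472.80 + 13.35% × (R$7,620.00 − R$4,800.00) = R$472.80 + 13.35% × R$2,820.00 = R$849.27
Long-Term Care Levy: 1.3% × R$7,620.00 = R$99.06
Transit Levy: 0.65% × R$7,620.00 = R$49.53
Total: R$849.27 + R$99.06 + R$49.53 = R$997.86

R$997.86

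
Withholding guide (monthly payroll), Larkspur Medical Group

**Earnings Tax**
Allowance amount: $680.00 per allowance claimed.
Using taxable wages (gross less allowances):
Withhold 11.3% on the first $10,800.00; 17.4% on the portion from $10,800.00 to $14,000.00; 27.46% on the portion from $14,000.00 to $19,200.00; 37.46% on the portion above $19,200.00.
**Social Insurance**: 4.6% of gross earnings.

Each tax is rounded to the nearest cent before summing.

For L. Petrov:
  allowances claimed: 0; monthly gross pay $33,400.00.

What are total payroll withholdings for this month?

Earnings Tax: taxable = $33,400.00
  $3,205.12 + 37.46% × ($33,400.00 − $19,200.00) = $3,205.12 + 37.46% × $14,200.00 = $8,524.44
Social Insurance: 4.6% × $33,400.00 = $1,536.40
Total: $8,524.44 + $1,536.40 = $10,060.84

$10,060.84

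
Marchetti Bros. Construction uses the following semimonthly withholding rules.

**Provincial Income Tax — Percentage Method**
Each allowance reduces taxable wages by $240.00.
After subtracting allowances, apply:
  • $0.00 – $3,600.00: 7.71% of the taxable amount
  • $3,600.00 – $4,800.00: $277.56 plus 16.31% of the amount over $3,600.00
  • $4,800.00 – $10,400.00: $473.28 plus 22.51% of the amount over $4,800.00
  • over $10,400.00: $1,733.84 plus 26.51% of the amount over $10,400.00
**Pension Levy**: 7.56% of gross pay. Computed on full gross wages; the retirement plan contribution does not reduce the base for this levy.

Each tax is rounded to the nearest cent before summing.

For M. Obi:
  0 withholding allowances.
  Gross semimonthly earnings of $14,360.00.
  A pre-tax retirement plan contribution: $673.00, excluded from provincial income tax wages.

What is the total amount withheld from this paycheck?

Provincial Income Tax: taxable = $14,360.00 − $673.00 = $13,687.00
  $1,733.84 + 26.51% × ($13,687.00 − $10,400.00) = $1,733.84 + 26.51% × $3,287.00 = $2,605.22
Pension Levy: 7.56% × $14,360.00 = $1,085.62
Total: $2,605.22 + $1,085.62 = $3,690.84

$3,690.84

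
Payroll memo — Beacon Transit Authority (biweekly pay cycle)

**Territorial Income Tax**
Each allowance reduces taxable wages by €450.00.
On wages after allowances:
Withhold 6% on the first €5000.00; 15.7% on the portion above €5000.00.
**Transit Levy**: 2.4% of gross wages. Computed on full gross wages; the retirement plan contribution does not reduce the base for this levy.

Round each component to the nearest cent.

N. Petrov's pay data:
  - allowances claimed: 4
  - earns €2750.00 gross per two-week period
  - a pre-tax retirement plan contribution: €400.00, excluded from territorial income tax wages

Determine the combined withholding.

Territorial Income Tax: taxable = €2750.00 − €400.00 − 4×€450.00 = €550.00
  6% × €550.00 = €33.00
Transit Levy: 2.4% × €2750.00 = €66.00
Total: €33.00 + €66.00 = €99.00

€99.00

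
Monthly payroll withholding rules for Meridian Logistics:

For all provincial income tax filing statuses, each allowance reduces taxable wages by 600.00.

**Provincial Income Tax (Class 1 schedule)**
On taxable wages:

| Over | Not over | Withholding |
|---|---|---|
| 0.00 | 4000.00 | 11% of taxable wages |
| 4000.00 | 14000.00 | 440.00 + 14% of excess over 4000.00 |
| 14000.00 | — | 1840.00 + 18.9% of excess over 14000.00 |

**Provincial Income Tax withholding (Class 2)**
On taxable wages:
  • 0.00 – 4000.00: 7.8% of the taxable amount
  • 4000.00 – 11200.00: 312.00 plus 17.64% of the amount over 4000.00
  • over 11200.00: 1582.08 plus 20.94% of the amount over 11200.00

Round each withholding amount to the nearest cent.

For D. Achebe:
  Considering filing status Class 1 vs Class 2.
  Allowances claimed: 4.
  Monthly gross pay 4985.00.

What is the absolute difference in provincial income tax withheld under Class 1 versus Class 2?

Provincial Income Tax (Class 1): taxable = 4985.00 − 4×600.00 = 2585.00
  11% × 2585.00 = 284.35
Provincial Income Tax (Class 2): taxable = 4985.00 − 4×600.00 = 2585.00
  7.8% × 2585.00 = 201.63
Difference: |284.35 − 201.63| = 82.72 (higher under Class 1)

82.72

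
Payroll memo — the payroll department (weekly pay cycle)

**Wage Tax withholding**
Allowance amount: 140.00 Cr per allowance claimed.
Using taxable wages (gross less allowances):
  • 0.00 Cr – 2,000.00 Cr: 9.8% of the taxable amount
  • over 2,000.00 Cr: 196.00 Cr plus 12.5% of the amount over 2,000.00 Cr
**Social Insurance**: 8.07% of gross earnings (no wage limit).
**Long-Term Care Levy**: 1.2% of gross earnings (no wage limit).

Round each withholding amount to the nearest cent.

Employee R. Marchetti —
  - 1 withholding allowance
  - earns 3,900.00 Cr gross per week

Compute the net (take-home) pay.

Wage Tax: taxable = 3,900.00 Cr − 1×140.00 Cr = 3,760.00 Cr
  196.00 Cr + 12.5% × (3,760.00 Cr − 2,000.00 Cr) = 196.00 Cr + 12.5% × 1,760.00 Cr = 416.00 Cr
Social Insurance: 8.07% × 3,900.00 Cr = 314.73 Cr
Long-Term Care Levy: 1.2% × 3,900.00 Cr = 46.80 Cr
Total withheld: 416.00 Cr + 314.73 Cr + 46.80 Cr = 777.53 Cr
Net pay: 3,900.00 Cr − 777.53 Cr = 3,122.47 Cr

3,122.47 Cr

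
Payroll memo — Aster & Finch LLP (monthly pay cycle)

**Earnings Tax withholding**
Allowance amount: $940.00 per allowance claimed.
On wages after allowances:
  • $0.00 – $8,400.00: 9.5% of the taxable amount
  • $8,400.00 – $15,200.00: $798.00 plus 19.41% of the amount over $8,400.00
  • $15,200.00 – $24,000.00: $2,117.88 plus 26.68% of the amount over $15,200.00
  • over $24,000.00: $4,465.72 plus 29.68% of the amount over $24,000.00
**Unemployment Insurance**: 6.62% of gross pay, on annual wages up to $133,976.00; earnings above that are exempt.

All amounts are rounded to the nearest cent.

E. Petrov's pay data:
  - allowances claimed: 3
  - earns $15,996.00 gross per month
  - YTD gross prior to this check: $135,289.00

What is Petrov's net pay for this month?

Earnings Tax: taxable = $15,996.00 − 3×$940.00 = $13,176.00
  $798.00 + 19.41% × ($13,176.00 − $8,400.00) = $798.00 + 19.41% × $4,776.00 = $1,725.02
Unemployment Insurance: YTD $135,289.00 ≥ cap $133,976.00 → $0.00
Total withheld: $1,725.02 + $0.00 = $1,725.02
Net pay: $15,996.00 − $1,725.02 = $14,270.98

$14,270.98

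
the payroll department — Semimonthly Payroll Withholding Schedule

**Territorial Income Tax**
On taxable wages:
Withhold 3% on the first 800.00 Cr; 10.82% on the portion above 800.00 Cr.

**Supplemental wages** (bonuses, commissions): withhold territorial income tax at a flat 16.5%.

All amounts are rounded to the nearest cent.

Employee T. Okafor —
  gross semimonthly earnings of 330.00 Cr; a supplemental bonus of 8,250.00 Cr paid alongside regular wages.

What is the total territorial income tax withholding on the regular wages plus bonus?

Territorial Income Tax: taxable = 330.00 Cr
  3% × 330.00 Cr = 9.90 Cr
Supplemental (16.5% flat on bonus): 16.5% × 8,250.00 Cr = 1,361.25 Cr
Total territorial income tax: 9.90 Cr + 1,361.25 Cr = 1,371.15 Cr

1,371.15 Cr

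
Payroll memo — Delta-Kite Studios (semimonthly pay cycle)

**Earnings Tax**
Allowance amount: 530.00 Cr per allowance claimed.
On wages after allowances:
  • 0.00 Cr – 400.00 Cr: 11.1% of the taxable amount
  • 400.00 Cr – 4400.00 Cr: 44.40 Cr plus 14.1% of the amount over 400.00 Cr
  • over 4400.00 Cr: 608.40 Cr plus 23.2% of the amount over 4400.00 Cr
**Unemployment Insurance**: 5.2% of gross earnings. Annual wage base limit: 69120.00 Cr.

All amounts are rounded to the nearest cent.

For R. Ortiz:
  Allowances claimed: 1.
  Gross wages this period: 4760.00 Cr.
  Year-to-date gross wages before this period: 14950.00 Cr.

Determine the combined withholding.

Earnings Tax: taxable = 4760.00 Cr − 1×530.00 Cr = 4230.00 Cr
  44.40 Cr + 14.1% × (4230.00 Cr − 400.00 Cr) = 44.40 Cr + 14.1% × 3830.00 Cr = 584.43 Cr
Unemployment Insurance: 5.2% × 4760.00 Cr = 247.52 Cr
Total: 584.43 Cr + 247.52 Cr = 831.95 Cr

831.95 Cr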